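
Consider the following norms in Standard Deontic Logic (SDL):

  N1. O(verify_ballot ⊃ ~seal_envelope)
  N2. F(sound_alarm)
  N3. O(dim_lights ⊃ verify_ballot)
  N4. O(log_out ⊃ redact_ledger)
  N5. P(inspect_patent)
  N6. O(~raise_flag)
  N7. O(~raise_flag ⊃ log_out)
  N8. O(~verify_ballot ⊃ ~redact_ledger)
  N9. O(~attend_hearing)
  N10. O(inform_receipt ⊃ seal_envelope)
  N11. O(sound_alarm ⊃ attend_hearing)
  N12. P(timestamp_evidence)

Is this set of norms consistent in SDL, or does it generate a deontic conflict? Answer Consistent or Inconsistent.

Premise 11 is O(sound_alarm ⊃ attend_hearing), but O(sound_alarm) is not derivable from the premises, so it does not yield O(attend_hearing).
So O(attend_hearing) is not derivable, and the apparent clash with O(~attend_hearing) does not arise.
A world satisfying every obligation exists (e.g. attend_hearing=false, dim_lights=false, inform_receipt=false, inspect_patent=false, log_out=true, raise_flag=false, redact_ledger=true, seal_envelope=false, sound_alarm=false, timestamp_evidence=false, verify_ballot=true); no atom is both obligatory and forbidden, so the set is consistent.

Consistent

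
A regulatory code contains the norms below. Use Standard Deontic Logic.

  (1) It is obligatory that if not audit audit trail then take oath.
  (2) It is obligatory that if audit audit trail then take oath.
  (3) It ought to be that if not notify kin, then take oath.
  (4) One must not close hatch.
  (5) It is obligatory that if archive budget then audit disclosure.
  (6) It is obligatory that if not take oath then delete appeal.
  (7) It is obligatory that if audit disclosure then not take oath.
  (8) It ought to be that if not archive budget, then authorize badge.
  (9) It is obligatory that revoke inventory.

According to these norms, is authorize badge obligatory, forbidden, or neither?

Obligatory

By case analysis on ¬audit_audit_trail: premise 1 gives O(¬audit_audit_trail → take_oath) and premise 2 gives O(audit_audit_trail → take_oath), so O(take_oath) either way.
The contrapositive of premise 7 (O(audit_disclosure → ¬take_oath)) is O(take_oath → ¬audit_disclosure), and O(take_oath) is already established, so O(¬audit_disclosure).
Premise 5 is O(archive_budget → audit_disclosure); contrapositively O(¬audit_disclosure → ¬archive_budget). Since O(¬audit_disclosure) holds, K gives O(¬archive_budget).
Applying K to premise 8 (O(¬archive_budget → authorize_badge)) and O(¬archive_budget) yields O(authorize_badge).
Premises 3, 4, 6, 9 do not contribute to this derivation.
Hence authorize_badge is obligatory.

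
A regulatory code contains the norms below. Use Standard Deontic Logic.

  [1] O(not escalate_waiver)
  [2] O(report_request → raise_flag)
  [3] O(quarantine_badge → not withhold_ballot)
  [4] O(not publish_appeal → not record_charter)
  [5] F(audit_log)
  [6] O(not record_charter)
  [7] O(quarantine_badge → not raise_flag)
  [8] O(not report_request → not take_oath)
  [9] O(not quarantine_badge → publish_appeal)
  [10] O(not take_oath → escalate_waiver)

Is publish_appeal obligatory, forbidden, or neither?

Premise 1 states O(not escalate_waiver) outright.
Premise 10, O(not take_oath → escalate_waiver), contraposes to O(not escalate_waiver → take_oath); with O(not escalate_waiver) we get O(take_oath).
Premise 8 is O(not report_request → not take_oath); contrapositively O(take_oath → report_request). Since O(take_oath) holds, K gives O(report_request).
Premise 2 is O(report_request → raise_flag); since O(report_request), deontic closure gives O(raise_flag).
Premise 7 is O(quarantine_badge → not raise_flag); contrapositively O(raise_flag → not quarantine_badge). Since O(raise_flag) holds, K gives O(not quarantine_badge).
With premise 9, O(not quarantine_badge → publish_appeal), the K-axiom yields O(publish_appeal).
Premises 3, 4, 5, 6 do not contribute to this derivation.
Hence publish_appeal is obligatory.

Obligatory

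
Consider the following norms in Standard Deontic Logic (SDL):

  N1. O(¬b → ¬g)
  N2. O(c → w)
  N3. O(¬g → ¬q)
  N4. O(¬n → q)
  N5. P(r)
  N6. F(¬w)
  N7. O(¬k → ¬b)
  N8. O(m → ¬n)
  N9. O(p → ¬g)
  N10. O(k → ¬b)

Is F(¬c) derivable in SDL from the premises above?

Premise 2 is O(c → w); even if O(w) held, inferring O(c) would be affirming the consequent — invalid.
No other premise forces O(c). An ideal world satisfying every premise can still have ¬c true, so F(¬c) is not derivable.

No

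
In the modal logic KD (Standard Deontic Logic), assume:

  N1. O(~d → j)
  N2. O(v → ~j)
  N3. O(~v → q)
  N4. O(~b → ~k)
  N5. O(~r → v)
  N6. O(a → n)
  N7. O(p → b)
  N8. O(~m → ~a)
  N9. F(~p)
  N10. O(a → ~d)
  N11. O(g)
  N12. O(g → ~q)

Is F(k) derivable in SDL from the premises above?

Premise 4 is O(~b → ~k), but O(~b) is not derivable from the premises, so it does not yield O(~k).
No other premise forces O(~k). An ideal world satisfying every premise can still have k true, so F(k) is not derivable.

No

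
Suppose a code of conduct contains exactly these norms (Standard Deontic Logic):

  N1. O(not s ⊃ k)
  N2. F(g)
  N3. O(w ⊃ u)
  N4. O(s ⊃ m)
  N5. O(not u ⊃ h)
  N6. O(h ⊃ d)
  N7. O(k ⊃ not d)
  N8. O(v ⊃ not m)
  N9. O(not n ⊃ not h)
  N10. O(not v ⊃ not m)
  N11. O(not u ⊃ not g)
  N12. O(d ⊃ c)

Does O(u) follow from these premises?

Yes

By case analysis on v: premise 8 gives O(v ⊃ not m) and premise 10 gives O(not v ⊃ not m), so O(not m) either way.
Premise 4, O(s ⊃ m), contraposes to O(not m ⊃ not s); with O(not m) we get O(not s).
Applying K to premise 1 (O(not s ⊃ k)) and O(not s) yields O(k).
Premise 7 is O(k ⊃ not d); since O(k), deontic closure gives O(not d).
Premise 6 is O(h ⊃ d); contrapositively O(not d ⊃ not h). Since O(not d) holds, K gives O(not h).
The contrapositive of premise 5 (O(not u ⊃ h)) is O(not h ⊃ u), and O(not h) is already established, so O(u).
Premises 2, 3, 9, 11, 12 do not contribute to this derivation.
So O(u) follows.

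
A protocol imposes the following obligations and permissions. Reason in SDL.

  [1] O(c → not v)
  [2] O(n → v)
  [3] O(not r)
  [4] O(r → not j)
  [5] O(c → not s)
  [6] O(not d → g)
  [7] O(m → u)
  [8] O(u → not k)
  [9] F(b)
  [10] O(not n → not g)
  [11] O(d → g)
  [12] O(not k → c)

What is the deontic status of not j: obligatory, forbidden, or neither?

Neither

Premise 4 is O(r → not j), but O(r) is not derivable from the premises, so it does not yield O(not j).
No premise or chain of K-axiom applications forces O(not j), and none forces O(j). So not j is neither obligatory nor forbidden under these norms.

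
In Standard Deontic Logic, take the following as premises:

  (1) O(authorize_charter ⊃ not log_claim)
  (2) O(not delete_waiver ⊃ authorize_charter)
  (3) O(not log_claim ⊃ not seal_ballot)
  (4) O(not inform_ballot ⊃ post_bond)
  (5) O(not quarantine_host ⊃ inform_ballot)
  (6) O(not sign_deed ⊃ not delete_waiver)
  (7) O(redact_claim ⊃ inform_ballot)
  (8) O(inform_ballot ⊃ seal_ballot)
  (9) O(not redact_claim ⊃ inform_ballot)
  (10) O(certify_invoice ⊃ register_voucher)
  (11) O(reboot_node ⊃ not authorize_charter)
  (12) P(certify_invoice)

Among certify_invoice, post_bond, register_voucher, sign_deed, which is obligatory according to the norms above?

By case analysis on redact_claim: premise 7 gives O(redact_claim ⊃ inform_ballot) and premise 9 gives O(not redact_claim ⊃ inform_ballot), so O(inform_ballot) either way.
With premise 8, O(inform_ballot ⊃ seal_ballot), the K-axiom yields O(seal_ballot).
The contrapositive of premise 3 (O(not log_claim ⊃ not seal_ballot)) is O(seal_ballot ⊃ log_claim), and O(seal_ballot) is already established, so O(log_claim).
Premise 1, O(authorize_charter ⊃ not log_claim), contraposes to O(log_claim ⊃ not authorize_charter); with O(log_claim) we get O(not authorize_charter).
The contrapositive of premise 2 (O(not delete_waiver ⊃ authorize_charter)) is O(not authorize_charter ⊃ delete_waiver), and O(not authorize_charter) is already established, so O(delete_waiver).
Premise 6, O(not sign_deed ⊃ not delete_waiver), contraposes to O(delete_waiver ⊃ sign_deed); with O(delete_waiver) we get O(sign_deed).
So O(sign_deed) holds — sign_deed is obligatory. None of the other listed options is made obligatory by any chain of premises.

sign_deed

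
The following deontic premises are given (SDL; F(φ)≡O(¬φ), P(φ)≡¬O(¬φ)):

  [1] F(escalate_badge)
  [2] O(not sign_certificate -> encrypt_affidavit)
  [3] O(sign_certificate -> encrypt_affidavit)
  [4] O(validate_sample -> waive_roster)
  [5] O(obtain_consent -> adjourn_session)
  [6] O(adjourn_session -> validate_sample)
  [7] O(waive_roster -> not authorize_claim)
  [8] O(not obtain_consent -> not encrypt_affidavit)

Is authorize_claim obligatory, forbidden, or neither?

Forbidden

By case analysis on sign_certificate: premise 3 gives O(sign_certificate -> encrypt_affidavit) and premise 2 gives O(not sign_certificate -> encrypt_affidavit), so O(encrypt_affidavit) either way.
Premise 8, O(not obtain_consent -> not encrypt_affidavit), contraposes to O(encrypt_affidavit -> obtain_consent); with O(encrypt_affidavit) we get O(obtain_consent).
With premise 5, O(obtain_consent -> adjourn_session), the K-axiom yields O(adjourn_session).
Applying K to premise 6 (O(adjourn_session -> validate_sample)) and O(adjourn_session) yields O(validate_sample).
Premise 4 is O(validate_sample -> waive_roster); since O(validate_sample), deontic closure gives O(waive_roster).
Applying K to premise 7 (O(waive_roster -> not authorize_claim)) and O(waive_roster) yields O(not authorize_claim).
Premise 1 does not contribute to this derivation.
Thus O(not authorize_claim), which is F(authorize_claim): authorize_claim is forbidden.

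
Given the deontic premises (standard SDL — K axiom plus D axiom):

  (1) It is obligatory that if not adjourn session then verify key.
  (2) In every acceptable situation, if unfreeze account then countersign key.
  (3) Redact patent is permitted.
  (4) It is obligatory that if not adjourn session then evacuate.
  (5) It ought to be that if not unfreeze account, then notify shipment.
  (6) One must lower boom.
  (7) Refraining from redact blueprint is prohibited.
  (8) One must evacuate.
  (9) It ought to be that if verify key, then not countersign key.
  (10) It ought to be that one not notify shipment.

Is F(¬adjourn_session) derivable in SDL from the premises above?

Premise 10 states O(¬notify_shipment) outright.
Premise 5, O(¬unfreeze_account → notify_shipment), contraposes to O(¬notify_shipment → unfreeze_account); with O(¬notify_shipment) we get O(unfreeze_account).
Applying K to premise 2 (O(unfreeze_account → countersign_key)) and O(unfreeze_account) yields O(countersign_key).
Premise 9 is O(verify_key → ¬countersign_key); contrapositively O(countersign_key → ¬verify_key). Since O(countersign_key) holds, K gives O(¬verify_key).
Premise 1, O(¬adjourn_session → verify_key), contraposes to O(¬verify_key → adjourn_session); with O(¬verify_key) we get O(adjourn_session).
Premises 3, 4, 6, 7, 8 do not contribute to this derivation.
So O(adjourn_session) holds, i.e. F(¬adjourn_session). The claim follows.

Yes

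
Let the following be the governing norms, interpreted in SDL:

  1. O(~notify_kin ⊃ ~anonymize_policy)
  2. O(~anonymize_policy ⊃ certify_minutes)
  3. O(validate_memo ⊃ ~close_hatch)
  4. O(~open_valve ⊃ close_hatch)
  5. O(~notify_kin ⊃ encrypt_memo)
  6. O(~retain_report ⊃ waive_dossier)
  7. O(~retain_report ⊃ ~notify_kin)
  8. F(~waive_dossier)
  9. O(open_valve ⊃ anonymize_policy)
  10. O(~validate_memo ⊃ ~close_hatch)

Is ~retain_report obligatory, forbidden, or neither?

Forbidden

Premises 10 and 3 cover both cases: O(~validate_memo ⊃ ~close_hatch) and O(validate_memo ⊃ ~close_hatch). Since ~validate_memo ∨ validate_memo is a tautology, O(~close_hatch) follows.
The contrapositive of premise 4 (O(~open_valve ⊃ close_hatch)) is O(~close_hatch ⊃ open_valve), and O(~close_hatch) is already established, so O(open_valve).
With premise 9, O(open_valve ⊃ anonymize_policy), the K-axiom yields O(anonymize_policy).
Premise 1 is O(~notify_kin ⊃ ~anonymize_policy); contrapositively O(anonymize_policy ⊃ notify_kin). Since O(anonymize_policy) holds, K gives O(notify_kin).
Premise 7 is O(~retain_report ⊃ ~notify_kin); contrapositively O(notify_kin ⊃ retain_report). Since O(notify_kin) holds, K gives O(retain_report).
Premises 2, 5, 6, 8 do not contribute to this derivation.
Thus O(retain_report), which is F(~retain_report): ~retain_report is forbidden.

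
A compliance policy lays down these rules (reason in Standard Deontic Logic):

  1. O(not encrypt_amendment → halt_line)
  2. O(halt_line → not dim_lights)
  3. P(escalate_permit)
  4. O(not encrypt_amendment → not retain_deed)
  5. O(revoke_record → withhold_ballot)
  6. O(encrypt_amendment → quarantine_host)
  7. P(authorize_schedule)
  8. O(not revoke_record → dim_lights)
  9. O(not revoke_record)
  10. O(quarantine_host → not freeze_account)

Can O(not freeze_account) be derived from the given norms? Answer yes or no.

Premise 9 gives O(not revoke_record).
Premise 8 is O(not revoke_record → dim_lights); since O(not revoke_record), deontic closure gives O(dim_lights).
The contrapositive of premise 2 (O(halt_line → not dim_lights)) is O(dim_lights → not halt_line), and O(dim_lights) is already established, so O(not halt_line).
Premise 1 is O(not encrypt_amendment → halt_line); contrapositively O(not halt_line → encrypt_amendment). Since O(not halt_line) holds, K gives O(encrypt_amendment).
With premise 6, O(encrypt_amendment → quarantine_host), the K-axiom yields O(quarantine_host).
Premise 10 is O(quarantine_host → not freeze_account); since O(quarantine_host), deontic closure gives O(not freeze_account).
Premises 3, 4, 5, 7 do not contribute to this derivation.
So O(not freeze_account) follows.

Yes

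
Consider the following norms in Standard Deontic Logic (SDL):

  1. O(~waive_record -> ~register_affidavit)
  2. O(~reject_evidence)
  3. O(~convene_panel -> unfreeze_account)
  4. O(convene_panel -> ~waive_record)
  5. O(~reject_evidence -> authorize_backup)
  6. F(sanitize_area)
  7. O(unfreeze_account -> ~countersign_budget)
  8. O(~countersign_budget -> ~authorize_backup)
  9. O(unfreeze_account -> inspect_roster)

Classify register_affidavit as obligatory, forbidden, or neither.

Forbidden

From premise 2 we have O(~reject_evidence).
Premise 5 is O(~reject_evidence -> authorize_backup); since O(~reject_evidence), deontic closure gives O(authorize_backup).
Premise 8, O(~countersign_budget -> ~authorize_backup), contraposes to O(authorize_backup -> countersign_budget); with O(authorize_backup) we get O(countersign_budget).
Premise 7 is O(unfreeze_account -> ~countersign_budget); contrapositively O(countersign_budget -> ~unfreeze_account). Since O(countersign_budget) holds, K gives O(~unfreeze_account).
The contrapositive of premise 3 (O(~convene_panel -> unfreeze_account)) is O(~unfreeze_account -> convene_panel), and O(~unfreeze_account) is already established, so O(convene_panel).
With premise 4, O(convene_panel -> ~waive_record), the K-axiom yields O(~waive_record).
From O(~waive_record) and premise 1, O(~waive_record -> ~register_affidavit), we obtain O(~register_affidavit).
Premises 6, 9 do not contribute to this derivation.
Thus O(~register_affidavit), which is F(register_affidavit): register_affidavit is forbidden.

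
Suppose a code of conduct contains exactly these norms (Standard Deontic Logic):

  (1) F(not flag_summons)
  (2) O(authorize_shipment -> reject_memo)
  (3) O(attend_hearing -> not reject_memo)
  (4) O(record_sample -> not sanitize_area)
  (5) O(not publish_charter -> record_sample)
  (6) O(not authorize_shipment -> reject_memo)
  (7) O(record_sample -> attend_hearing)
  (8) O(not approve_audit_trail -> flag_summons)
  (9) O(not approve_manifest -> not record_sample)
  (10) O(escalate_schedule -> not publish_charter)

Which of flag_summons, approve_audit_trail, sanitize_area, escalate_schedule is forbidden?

escalate_schedule

Premises 6 and 2 are O(not authorize_shipment -> reject_memo) and O(authorize_shipment -> reject_memo); every ideal world satisfies not authorize_shipment or authorize_shipment, so in either case reject_memo holds — hence O(reject_memo).
Premise 3 is O(attend_hearing -> not reject_memo); contrapositively O(reject_memo -> not attend_hearing). Since O(reject_memo) holds, K gives O(not attend_hearing).
Premise 7, O(record_sample -> attend_hearing), contraposes to O(not attend_hearing -> not record_sample); with O(not attend_hearing) we get O(not record_sample).
The contrapositive of premise 5 (O(not publish_charter -> record_sample)) is O(not record_sample -> publish_charter), and O(not record_sample) is already established, so O(publish_charter).
Premise 10, O(escalate_schedule -> not publish_charter), contraposes to O(publish_charter -> not escalate_schedule); with O(publish_charter) we get O(not escalate_schedule).
So O(not escalate_schedule) holds, i.e. escalate_schedule is forbidden. None of the other listed options is forbidden under the premises.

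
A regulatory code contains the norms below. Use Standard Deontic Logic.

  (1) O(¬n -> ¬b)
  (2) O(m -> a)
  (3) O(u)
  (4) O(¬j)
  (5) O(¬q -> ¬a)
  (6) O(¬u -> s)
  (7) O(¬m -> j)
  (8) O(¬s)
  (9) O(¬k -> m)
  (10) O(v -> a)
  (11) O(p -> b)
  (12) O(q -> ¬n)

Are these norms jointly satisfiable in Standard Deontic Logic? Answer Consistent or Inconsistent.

Premise 6 is O(¬u -> s), but O(¬u) is not derivable from the premises, so it does not yield O(s).
So O(s) is not derivable, and the apparent clash with O(¬s) does not arise.
A world satisfying every obligation exists (e.g. a=true, b=false, j=false, k=false, m=true, n=false, p=false, q=true, s=false, u=true, v=false); no atom is both obligatory and forbidden, so the set is consistent.

Consistent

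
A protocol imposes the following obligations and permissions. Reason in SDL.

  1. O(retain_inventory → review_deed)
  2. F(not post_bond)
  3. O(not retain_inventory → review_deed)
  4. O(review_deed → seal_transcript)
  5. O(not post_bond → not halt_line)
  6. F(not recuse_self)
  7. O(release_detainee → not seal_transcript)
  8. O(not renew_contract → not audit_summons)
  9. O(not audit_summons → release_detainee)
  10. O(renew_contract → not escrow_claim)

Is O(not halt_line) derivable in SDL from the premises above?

Premise 5 is O(not post_bond → not halt_line), but O(not post_bond) is not derivable from the premises, so it does not yield O(not halt_line).
No other premise forces O(not halt_line). An ideal world satisfying every premise can still have not halt_line false, so O(not halt_line) is not derivable.

No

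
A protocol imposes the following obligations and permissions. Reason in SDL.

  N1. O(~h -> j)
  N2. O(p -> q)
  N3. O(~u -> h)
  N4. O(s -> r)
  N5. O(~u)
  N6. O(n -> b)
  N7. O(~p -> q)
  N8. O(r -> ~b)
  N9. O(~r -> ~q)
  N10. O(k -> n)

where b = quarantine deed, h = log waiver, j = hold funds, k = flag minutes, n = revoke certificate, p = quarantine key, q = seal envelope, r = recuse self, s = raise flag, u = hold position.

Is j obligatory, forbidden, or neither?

Premise 1 is O(~h -> j), but O(~h) is not derivable from the premises, so it does not yield O(j).
No premise or chain of K-axiom applications forces O(j), and none forces O(~j). So j is neither obligatory nor forbidden under these norms.

Neither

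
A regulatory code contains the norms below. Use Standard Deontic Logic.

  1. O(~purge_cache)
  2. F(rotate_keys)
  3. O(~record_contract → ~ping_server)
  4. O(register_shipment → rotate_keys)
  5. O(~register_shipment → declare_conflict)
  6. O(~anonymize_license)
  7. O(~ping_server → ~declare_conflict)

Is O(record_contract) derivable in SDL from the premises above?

Yes

F(rotate_keys) at premise 2 means O(~rotate_keys).
The contrapositive of premise 4 (O(register_shipment → rotate_keys)) is O(~rotate_keys → ~register_shipment), and O(~rotate_keys) is already established, so O(~register_shipment).
From O(~register_shipment) and premise 5, O(~register_shipment → declare_conflict), we obtain O(declare_conflict).
Premise 7 is O(~ping_server → ~declare_conflict); contrapositively O(declare_conflict → ping_server). Since O(declare_conflict) holds, K gives O(ping_server).
Premise 3 is O(~record_contract → ~ping_server); contrapositively O(ping_server → record_contract). Since O(ping_server) holds, K gives O(record_contract).
Premises 1, 6 do not contribute to this derivation.
So O(record_contract) follows.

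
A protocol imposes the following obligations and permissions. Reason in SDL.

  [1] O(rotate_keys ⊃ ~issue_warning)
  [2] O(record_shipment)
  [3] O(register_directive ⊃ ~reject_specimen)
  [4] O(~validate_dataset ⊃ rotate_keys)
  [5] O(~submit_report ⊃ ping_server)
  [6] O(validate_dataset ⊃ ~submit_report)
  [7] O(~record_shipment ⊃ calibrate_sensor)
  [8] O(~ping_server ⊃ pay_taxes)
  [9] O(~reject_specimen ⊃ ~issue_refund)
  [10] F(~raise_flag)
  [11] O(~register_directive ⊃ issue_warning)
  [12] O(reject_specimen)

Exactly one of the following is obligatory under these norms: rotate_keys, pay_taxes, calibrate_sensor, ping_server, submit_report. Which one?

ping_server

Premise 12 states O(reject_specimen) outright.
Premise 3, O(register_directive ⊃ ~reject_specimen), contraposes to O(reject_specimen ⊃ ~register_directive); with O(reject_specimen) we get O(~register_directive).
From O(~register_directive) and premise 11, O(~register_directive ⊃ issue_warning), we obtain O(issue_warning).
Premise 1, O(rotate_keys ⊃ ~issue_warning), contraposes to O(issue_warning ⊃ ~rotate_keys); with O(issue_warning) we get O(~rotate_keys).
Premise 4, O(~validate_dataset ⊃ rotate_keys), contraposes to O(~rotate_keys ⊃ validate_dataset); with O(~rotate_keys) we get O(validate_dataset).
From O(validate_dataset) and premise 6, O(validate_dataset ⊃ ~submit_report), we obtain O(~submit_report).
Premise 5 is O(~submit_report ⊃ ping_server); since O(~submit_report), deontic closure gives O(ping_server).
So O(ping_server) holds — ping_server is obligatory. None of the other listed options is made obligatory by any chain of premises.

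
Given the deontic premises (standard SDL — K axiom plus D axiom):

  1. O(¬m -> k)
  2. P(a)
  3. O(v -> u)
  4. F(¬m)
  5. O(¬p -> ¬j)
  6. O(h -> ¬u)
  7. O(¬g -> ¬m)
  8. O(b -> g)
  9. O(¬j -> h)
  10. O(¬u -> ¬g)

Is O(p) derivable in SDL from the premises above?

Yes

Premise 4, F(¬m), is equivalent to O(m).
Premise 7 is O(¬g -> ¬m); contrapositively O(m -> g). Since O(m) holds, K gives O(g).
The contrapositive of premise 10 (O(¬u -> ¬g)) is O(g -> u), and O(g) is already established, so O(u).
The contrapositive of premise 6 (O(h -> ¬u)) is O(u -> ¬h), and O(u) is already established, so O(¬h).
Premise 9 is O(¬j -> h); contrapositively O(¬h -> j). Since O(¬h) holds, K gives O(j).
The contrapositive of premise 5 (O(¬p -> ¬j)) is O(j -> p), and O(j) is already established, so O(p).
Premises 1, 2, 3, 8 do not contribute to this derivation.
So O(p) follows.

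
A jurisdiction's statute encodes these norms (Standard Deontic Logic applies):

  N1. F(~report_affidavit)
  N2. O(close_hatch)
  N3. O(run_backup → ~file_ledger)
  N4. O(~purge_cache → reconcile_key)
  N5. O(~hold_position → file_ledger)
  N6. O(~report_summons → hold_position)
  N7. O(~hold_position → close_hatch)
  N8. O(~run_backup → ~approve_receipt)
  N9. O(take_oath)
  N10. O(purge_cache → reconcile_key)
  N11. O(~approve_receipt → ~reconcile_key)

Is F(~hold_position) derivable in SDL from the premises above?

Premises 10 and 4 are O(purge_cache → reconcile_key) and O(~purge_cache → reconcile_key); every ideal world satisfies purge_cache or ~purge_cache, so in either case reconcile_key holds — hence O(reconcile_key).
The contrapositive of premise 11 (O(~approve_receipt → ~reconcile_key)) is O(reconcile_key → approve_receipt), and O(reconcile_key) is already established, so O(approve_receipt).
Premise 8, O(~run_backup → ~approve_receipt), contraposes to O(approve_receipt → run_backup); with O(approve_receipt) we get O(run_backup).
From O(run_backup) and premise 3, O(run_backup → ~file_ledger), we obtain O(~file_ledger).
Premise 5, O(~hold_position → file_ledger), contraposes to O(~file_ledger → hold_position); with O(~file_ledger) we get O(hold_position).
Premises 1, 2, 6, 7, 9 do not contribute to this derivation.
So O(hold_position) holds, i.e. F(~hold_position). The claim follows.

Yes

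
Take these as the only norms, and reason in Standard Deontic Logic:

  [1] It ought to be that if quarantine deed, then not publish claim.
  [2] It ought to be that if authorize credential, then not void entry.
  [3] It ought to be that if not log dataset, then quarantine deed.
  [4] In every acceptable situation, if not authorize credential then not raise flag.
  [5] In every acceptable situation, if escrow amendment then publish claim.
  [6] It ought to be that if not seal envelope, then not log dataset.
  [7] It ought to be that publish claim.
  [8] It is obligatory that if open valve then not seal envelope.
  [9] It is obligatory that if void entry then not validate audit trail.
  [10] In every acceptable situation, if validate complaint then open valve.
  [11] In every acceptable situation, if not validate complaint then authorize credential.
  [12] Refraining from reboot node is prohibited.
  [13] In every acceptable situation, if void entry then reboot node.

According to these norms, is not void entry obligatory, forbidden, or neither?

Obligatory

From premise 7 we have O(publish_claim).
The contrapositive of premise 1 (O(quarantine_deed → ¬publish_claim)) is O(publish_claim → ¬quarantine_deed), and O(publish_claim) is already established, so O(¬quarantine_deed).
The contrapositive of premise 3 (O(¬log_dataset → quarantine_deed)) is O(¬quarantine_deed → log_dataset), and O(¬quarantine_deed) is already established, so O(log_dataset).
The contrapositive of premise 6 (O(¬seal_envelope → ¬log_dataset)) is O(log_dataset → seal_envelope), and O(log_dataset) is already established, so O(seal_envelope).
The contrapositive of premise 8 (O(open_valve → ¬seal_envelope)) is O(seal_envelope → ¬open_valve), and O(seal_envelope) is already established, so O(¬open_valve).
Premise 10 is O(validate_complaint → open_valve); contrapositively O(¬open_valve → ¬validate_complaint). Since O(¬open_valve) holds, K gives O(¬validate_complaint).
With premise 11, O(¬validate_complaint → authorize_credential), the K-axiom yields O(authorize_credential).
From O(authorize_credential) and premise 2, O(authorize_credential → ¬void_entry), we obtain O(¬void_entry).
Premises 4, 5, 9, 12, 13 do not contribute to this derivation.
Hence ¬void_entry is obligatory.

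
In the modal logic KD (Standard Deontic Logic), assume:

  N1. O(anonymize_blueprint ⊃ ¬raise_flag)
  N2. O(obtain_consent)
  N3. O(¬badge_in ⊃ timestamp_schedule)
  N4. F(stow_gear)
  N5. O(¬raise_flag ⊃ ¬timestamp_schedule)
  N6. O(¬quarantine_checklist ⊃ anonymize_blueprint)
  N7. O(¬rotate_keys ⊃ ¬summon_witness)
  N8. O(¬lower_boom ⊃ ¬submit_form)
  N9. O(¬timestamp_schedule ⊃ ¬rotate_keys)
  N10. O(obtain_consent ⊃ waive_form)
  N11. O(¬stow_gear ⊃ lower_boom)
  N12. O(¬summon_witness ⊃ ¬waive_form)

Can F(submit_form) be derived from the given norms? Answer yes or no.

Premise 8 is O(¬lower_boom ⊃ ¬submit_form), but O(¬lower_boom) is not derivable from the premises, so it does not yield O(¬submit_form).
No other premise forces O(¬submit_form). An ideal world satisfying every premise can still have submit_form true, so F(submit_form) is not derivable.

No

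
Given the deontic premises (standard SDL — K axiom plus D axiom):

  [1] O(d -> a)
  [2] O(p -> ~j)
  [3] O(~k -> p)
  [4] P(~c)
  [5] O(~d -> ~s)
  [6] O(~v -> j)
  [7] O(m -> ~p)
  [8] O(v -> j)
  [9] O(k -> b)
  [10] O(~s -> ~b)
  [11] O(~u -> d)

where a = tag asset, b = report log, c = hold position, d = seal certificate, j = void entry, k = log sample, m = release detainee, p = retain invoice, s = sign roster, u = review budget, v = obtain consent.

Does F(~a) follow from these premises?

Premises 6 and 8 cover both cases: O(~v -> j) and O(v -> j). Since ~v ∨ v is a tautology, O(j) follows.
Premise 2 is O(p -> ~j); contrapositively O(j -> ~p). Since O(j) holds, K gives O(~p).
Premise 3 is O(~k -> p); contrapositively O(~p -> k). Since O(~p) holds, K gives O(k).
With premise 9, O(k -> b), the K-axiom yields O(b).
Premise 10 is O(~s -> ~b); contrapositively O(b -> s). Since O(b) holds, K gives O(s).
The contrapositive of premise 5 (O(~d -> ~s)) is O(s -> d), and O(s) is already established, so O(d).
Premise 1 is O(d -> a); since O(d), deontic closure gives O(a).
Premises 4, 7, 11 do not contribute to this derivation.
So O(a) holds, i.e. F(~a). The claim follows.

Yes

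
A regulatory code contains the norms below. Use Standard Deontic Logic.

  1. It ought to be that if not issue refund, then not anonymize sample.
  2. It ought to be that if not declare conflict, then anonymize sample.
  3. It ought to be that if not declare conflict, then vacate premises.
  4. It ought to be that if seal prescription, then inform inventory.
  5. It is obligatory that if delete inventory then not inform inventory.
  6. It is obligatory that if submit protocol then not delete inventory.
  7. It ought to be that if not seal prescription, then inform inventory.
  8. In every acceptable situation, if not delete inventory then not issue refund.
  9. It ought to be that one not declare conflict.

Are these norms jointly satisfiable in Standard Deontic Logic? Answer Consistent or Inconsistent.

Premises 4 and 7 cover both cases: O(seal_prescription → inform_inventory) and O(¬seal_prescription → inform_inventory). Since seal_prescription ∨ ¬seal_prescription is a tautology, O(inform_inventory) follows.
Premise 5 is O(delete_inventory → ¬inform_inventory); contrapositively O(inform_inventory → ¬delete_inventory). Since O(inform_inventory) holds, K gives O(¬delete_inventory).
Premise 8 is O(¬delete_inventory → ¬issue_refund); since O(¬delete_inventory), deontic closure gives O(¬issue_refund).
Premise 1 is O(¬issue_refund → ¬anonymize_sample); since O(¬issue_refund), deontic closure gives O(¬anonymize_sample).
The contrapositive of premise 2 (O(¬declare_conflict → anonymize_sample)) is O(¬anonymize_sample → declare_conflict), and O(¬anonymize_sample) is already established, so O(declare_conflict).
However, premise 9 gives O(¬declare_conflict).
We now have both O(declare_conflict) and O(¬declare_conflict) — declare_conflict is simultaneously obligatory and forbidden, violating the D-axiom.

Inconsistent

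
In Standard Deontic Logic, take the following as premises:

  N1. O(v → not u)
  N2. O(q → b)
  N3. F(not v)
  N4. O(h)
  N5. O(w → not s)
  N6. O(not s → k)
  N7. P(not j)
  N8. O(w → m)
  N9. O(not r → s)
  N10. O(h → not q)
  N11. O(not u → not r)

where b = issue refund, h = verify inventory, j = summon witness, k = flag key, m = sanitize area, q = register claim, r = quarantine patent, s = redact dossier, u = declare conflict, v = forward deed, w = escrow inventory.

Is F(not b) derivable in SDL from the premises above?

Premise 2 is O(q → b), but O(q) is not derivable from the premises, so it does not yield O(b).
No other premise forces O(b). An ideal world satisfying every premise can still have not b true, so F(not b) is not derivable.

No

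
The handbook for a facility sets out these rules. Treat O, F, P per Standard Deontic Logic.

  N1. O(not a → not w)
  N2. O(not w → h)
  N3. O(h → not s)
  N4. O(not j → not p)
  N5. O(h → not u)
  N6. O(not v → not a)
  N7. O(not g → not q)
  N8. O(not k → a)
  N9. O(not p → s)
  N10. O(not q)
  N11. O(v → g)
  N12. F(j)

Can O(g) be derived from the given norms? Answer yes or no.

Yes

Premise 12 is F(j), i.e. O(not j).
From O(not j) and premise 4, O(not j → not p), we obtain O(not p).
Applying K to premise 9 (O(not p → s)) and O(not p) yields O(s).
The contrapositive of premise 3 (O(h → not s)) is O(s → not h), and O(s) is already established, so O(not h).
Premise 2 is O(not w → h); contrapositively O(not h → w). Since O(not h) holds, K gives O(w).
Premise 1, O(not a → not w), contraposes to O(w → a); with O(w) we get O(a).
Premise 6, O(not v → not a), contraposes to O(a → v); with O(a) we get O(v).
With premise 11, O(v → g), the K-axiom yields O(g).
Premises 5, 7, 8, 10 do not contribute to this derivation.
So O(g) follows.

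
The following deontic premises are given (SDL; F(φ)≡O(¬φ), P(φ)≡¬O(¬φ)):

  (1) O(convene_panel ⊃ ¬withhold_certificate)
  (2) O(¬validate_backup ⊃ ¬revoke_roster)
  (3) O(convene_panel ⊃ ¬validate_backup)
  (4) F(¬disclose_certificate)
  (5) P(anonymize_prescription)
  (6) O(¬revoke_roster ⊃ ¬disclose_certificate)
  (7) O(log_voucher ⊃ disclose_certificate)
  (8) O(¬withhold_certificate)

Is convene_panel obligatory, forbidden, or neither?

F(¬disclose_certificate) at premise 4 means O(disclose_certificate).
The contrapositive of premise 6 (O(¬revoke_roster ⊃ ¬disclose_certificate)) is O(disclose_certificate ⊃ revoke_roster), and O(disclose_certificate) is already established, so O(revoke_roster).
Premise 2, O(¬validate_backup ⊃ ¬revoke_roster), contraposes to O(revoke_roster ⊃ validate_backup); with O(revoke_roster) we get O(validate_backup).
The contrapositive of premise 3 (O(convene_panel ⊃ ¬validate_backup)) is O(validate_backup ⊃ ¬convene_panel), and O(validate_backup) is already established, so O(¬convene_panel).
Premises 1, 5, 7, 8 do not contribute to this derivation.
Thus O(¬convene_panel), which is F(convene_panel): convene_panel is forbidden.

Forbidden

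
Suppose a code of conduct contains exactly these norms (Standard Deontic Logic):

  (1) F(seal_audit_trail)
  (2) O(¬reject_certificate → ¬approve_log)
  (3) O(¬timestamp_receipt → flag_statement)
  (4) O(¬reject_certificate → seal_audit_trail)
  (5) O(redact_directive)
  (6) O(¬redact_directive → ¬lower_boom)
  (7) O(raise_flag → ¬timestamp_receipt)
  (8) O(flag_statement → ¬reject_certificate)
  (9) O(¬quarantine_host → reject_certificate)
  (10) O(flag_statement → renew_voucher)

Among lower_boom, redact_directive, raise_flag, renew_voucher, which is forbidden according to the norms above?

F(seal_audit_trail) at premise 1 means O(¬seal_audit_trail).
The contrapositive of premise 4 (O(¬reject_certificate → seal_audit_trail)) is O(¬seal_audit_trail → reject_certificate), and O(¬seal_audit_trail) is already established, so O(reject_certificate).
Premise 8 is O(flag_statement → ¬reject_certificate); contrapositively O(reject_certificate → ¬flag_statement). Since O(reject_certificate) holds, K gives O(¬flag_statement).
The contrapositive of premise 3 (O(¬timestamp_receipt → flag_statement)) is O(¬flag_statement → timestamp_receipt), and O(¬flag_statement) is already established, so O(timestamp_receipt).
Premise 7, O(raise_flag → ¬timestamp_receipt), contraposes to O(timestamp_receipt → ¬raise_flag); with O(timestamp_receipt) we get O(¬raise_flag).
So O(¬raise_flag) holds, i.e. raise_flag is forbidden. None of the other listed options is forbidden under the premises.

raise_flag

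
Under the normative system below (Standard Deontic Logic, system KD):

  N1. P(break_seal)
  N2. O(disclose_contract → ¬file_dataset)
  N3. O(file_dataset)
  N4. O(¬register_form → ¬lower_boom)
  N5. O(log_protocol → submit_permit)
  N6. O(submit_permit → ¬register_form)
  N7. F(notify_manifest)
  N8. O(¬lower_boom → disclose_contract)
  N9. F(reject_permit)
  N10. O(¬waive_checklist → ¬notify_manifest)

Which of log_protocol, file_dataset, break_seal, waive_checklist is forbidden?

Premise 3 states O(file_dataset) outright.
Premise 2, O(disclose_contract → ¬file_dataset), contraposes to O(file_dataset → ¬disclose_contract); with O(file_dataset) we get O(¬disclose_contract).
The contrapositive of premise 8 (O(¬lower_boom → disclose_contract)) is O(¬disclose_contract → lower_boom), and O(¬disclose_contract) is already established, so O(lower_boom).
The contrapositive of premise 4 (O(¬register_form → ¬lower_boom)) is O(lower_boom → register_form), and O(lower_boom) is already established, so O(register_form).
Premise 6 is O(submit_permit → ¬register_form); contrapositively O(register_form → ¬submit_permit). Since O(register_form) holds, K gives O(¬submit_permit).
Premise 5 is O(log_protocol → submit_permit); contrapositively O(¬submit_permit → ¬log_protocol). Since O(¬submit_permit) holds, K gives O(¬log_protocol).
So O(¬log_protocol) holds, i.e. log_protocol is forbidden. None of the other listed options is forbidden under the premises.

log_protocol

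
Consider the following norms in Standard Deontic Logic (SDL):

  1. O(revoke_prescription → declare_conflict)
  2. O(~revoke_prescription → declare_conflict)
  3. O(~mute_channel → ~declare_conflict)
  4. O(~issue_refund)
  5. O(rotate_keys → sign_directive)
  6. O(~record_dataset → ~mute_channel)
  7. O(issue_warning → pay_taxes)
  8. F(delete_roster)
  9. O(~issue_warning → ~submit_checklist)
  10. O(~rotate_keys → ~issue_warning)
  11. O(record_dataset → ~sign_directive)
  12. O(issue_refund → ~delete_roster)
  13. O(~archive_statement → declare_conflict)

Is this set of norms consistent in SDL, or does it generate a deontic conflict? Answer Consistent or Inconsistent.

Consistent

Premise 12 is O(issue_refund → ~delete_roster); even if O(~delete_roster) held, inferring O(issue_refund) would be affirming the consequent — invalid.
So O(issue_refund) is not derivable, and the apparent clash with O(~issue_refund) does not arise.
A world satisfying every obligation exists (e.g. archive_statement=false, declare_conflict=true, delete_roster=false, issue_refund=false, issue_warning=false, mute_channel=true, pay_taxes=false, record_dataset=true, revoke_prescription=false, rotate_keys=false, sign_directive=false, submit_checklist=false); no atom is both obligatory and forbidden, so the set is consistent.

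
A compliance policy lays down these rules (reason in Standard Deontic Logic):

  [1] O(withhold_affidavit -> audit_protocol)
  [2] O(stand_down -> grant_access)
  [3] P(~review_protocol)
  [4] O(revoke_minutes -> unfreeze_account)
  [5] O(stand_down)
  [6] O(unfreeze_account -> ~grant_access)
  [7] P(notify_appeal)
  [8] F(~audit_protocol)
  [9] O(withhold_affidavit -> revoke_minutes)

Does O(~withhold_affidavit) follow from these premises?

From premise 5 we have O(stand_down).
Premise 2 is O(stand_down -> grant_access); since O(stand_down), deontic closure gives O(grant_access).
Premise 6, O(unfreeze_account -> ~grant_access), contraposes to O(grant_access -> ~unfreeze_account); with O(grant_access) we get O(~unfreeze_account).
Premise 4, O(revoke_minutes -> unfreeze_account), contraposes to O(~unfreeze_account -> ~revoke_minutes); with O(~unfreeze_account) we get O(~revoke_minutes).
Premise 9, O(withhold_affidavit -> revoke_minutes), contraposes to O(~revoke_minutes -> ~withhold_affidavit); with O(~revoke_minutes) we get O(~withhold_affidavit).
Premises 1, 3, 7, 8 do not contribute to this derivation.
So O(~withhold_affidavit) follows.

Yes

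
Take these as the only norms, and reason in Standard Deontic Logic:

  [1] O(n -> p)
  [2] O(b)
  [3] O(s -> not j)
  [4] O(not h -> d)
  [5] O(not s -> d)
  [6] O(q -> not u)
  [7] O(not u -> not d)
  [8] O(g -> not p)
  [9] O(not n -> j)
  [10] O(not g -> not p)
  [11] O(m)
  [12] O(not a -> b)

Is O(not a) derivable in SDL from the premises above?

No

Premise 12 is O(not a -> b); even if O(b) held, inferring O(not a) would be affirming the consequent — invalid.
No other premise forces O(not a). An ideal world satisfying every premise can still have not a false, so O(not a) is not derivable.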